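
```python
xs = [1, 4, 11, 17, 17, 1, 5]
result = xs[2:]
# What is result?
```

xs has length 7. The slice xs[2:] selects indices [2, 3, 4, 5, 6] (2->11, 3->17, 4->17, 5->1, 6->5), giving [11, 17, 17, 1, 5].

[11, 17, 17, 1, 5]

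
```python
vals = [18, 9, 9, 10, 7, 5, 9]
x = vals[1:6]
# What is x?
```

vals has length 7. The slice vals[1:6] selects indices [1, 2, 3, 4, 5] (1->9, 2->9, 3->10, 4->7, 5->5), giving [9, 9, 10, 7, 5].

[9, 9, 10, 7, 5]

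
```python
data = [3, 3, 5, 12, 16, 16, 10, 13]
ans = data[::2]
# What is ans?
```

data has length 8. The slice data[::2] selects indices [0, 2, 4, 6] (0->3, 2->5, 4->16, 6->10), giving [3, 5, 16, 10].

[3, 5, 16, 10]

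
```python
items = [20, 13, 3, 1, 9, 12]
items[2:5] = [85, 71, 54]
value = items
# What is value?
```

items starts as [20, 13, 3, 1, 9, 12] (length 6). The slice items[2:5] covers indices [2, 3, 4] with values [3, 1, 9]. Replacing that slice with [85, 71, 54] (same length) produces [20, 13, 85, 71, 54, 12].

[20, 13, 85, 71, 54, 12]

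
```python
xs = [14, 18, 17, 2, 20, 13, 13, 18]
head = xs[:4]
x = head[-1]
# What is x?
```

xs has length 8. The slice xs[:4] selects indices [0, 1, 2, 3] (0->14, 1->18, 2->17, 3->2), giving [14, 18, 17, 2]. So head = [14, 18, 17, 2]. Then head[-1] = 2.

2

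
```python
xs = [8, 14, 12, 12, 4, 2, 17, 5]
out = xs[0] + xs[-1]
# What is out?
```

xs has length 8. xs[0] = 8.
xs has length 8. Negative index -1 maps to positive index 8 + (-1) = 7. xs[7] = 5.
Sum: 8 + 5 = 13.

13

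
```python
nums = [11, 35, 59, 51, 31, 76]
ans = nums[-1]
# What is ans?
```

nums has length 6. Negative index -1 maps to positive index 6 + (-1) = 5. nums[5] = 76.

76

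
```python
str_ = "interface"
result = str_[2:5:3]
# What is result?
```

str_ has length 9. The slice str_[2:5:3] selects indices [2] (2->'t'), giving 't'.

't'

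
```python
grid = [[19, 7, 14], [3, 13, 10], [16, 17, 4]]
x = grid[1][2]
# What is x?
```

grid[1] = [3, 13, 10]. Taking column 2 of that row yields 10.

10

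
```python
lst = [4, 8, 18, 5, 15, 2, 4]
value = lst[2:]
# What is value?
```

lst has length 7. The slice lst[2:] selects indices [2, 3, 4, 5, 6] (2->18, 3->5, 4->15, 5->2, 6->4), giving [18, 5, 15, 2, 4].

[18, 5, 15, 2, 4]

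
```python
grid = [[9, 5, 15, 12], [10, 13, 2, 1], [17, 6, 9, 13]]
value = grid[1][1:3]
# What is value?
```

grid[1] = [10, 13, 2, 1]. grid[1] has length 4. The slice grid[1][1:3] selects indices [1, 2] (1->13, 2->2), giving [13, 2].

[13, 2]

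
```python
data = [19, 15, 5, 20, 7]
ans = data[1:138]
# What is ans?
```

data has length 5. The slice data[1:138] selects indices [1, 2, 3, 4] (1->15, 2->5, 3->20, 4->7), giving [15, 5, 20, 7].

[15, 5, 20, 7]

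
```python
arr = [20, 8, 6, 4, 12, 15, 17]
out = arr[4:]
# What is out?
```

arr has length 7. The slice arr[4:] selects indices [4, 5, 6] (4->12, 5->15, 6->17), giving [12, 15, 17].

[12, 15, 17]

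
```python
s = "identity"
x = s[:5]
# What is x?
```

s has length 8. The slice s[:5] selects indices [0, 1, 2, 3, 4] (0->'i', 1->'d', 2->'e', 3->'n', 4->'t'), giving 'ident'.

'ident'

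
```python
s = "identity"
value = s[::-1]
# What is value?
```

s has length 8. The slice s[::-1] selects indices [7, 6, 5, 4, 3, 2, 1, 0] (7->'y', 6->'t', 5->'i', 4->'t', 3->'n', 2->'e', 1->'d', 0->'i'), giving 'ytitnedi'.

'ytitnedi'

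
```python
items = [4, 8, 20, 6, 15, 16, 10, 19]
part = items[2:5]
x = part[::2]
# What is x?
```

items has length 8. The slice items[2:5] selects indices [2, 3, 4] (2->20, 3->6, 4->15), giving [20, 6, 15]. So part = [20, 6, 15]. part has length 3. The slice part[::2] selects indices [0, 2] (0->20, 2->15), giving [20, 15].

[20, 15]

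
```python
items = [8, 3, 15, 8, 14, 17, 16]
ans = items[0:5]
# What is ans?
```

items has length 7. The slice items[0:5] selects indices [0, 1, 2, 3, 4] (0->8, 1->3, 2->15, 3->8, 4->14), giving [8, 3, 15, 8, 14].

[8, 3, 15, 8, 14]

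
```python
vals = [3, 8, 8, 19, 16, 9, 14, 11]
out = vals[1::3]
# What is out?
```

vals has length 8. The slice vals[1::3] selects indices [1, 4, 7] (1->8, 4->16, 7->11), giving [8, 16, 11].

[8, 16, 11]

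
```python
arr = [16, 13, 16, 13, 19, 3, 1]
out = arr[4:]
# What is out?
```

arr has length 7. The slice arr[4:] selects indices [4, 5, 6] (4->19, 5->3, 6->1), giving [19, 3, 1].

[19, 3, 1]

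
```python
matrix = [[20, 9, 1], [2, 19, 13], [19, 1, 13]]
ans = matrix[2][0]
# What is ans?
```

matrix[2] = [19, 1, 13]. Taking column 0 of that row yields 19.

19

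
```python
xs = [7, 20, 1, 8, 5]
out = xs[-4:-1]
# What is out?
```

xs has length 5. The slice xs[-4:-1] selects indices [1, 2, 3] (1->20, 2->1, 3->8), giving [20, 1, 8].

[20, 1, 8]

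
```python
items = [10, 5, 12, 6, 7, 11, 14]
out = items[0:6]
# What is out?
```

items has length 7. The slice items[0:6] selects indices [0, 1, 2, 3, 4, 5] (0->10, 1->5, 2->12, 3->6, 4->7, 5->11), giving [10, 5, 12, 6, 7, 11].

[10, 5, 12, 6, 7, 11]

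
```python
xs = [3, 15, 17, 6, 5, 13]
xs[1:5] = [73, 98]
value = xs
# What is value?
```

xs starts as [3, 15, 17, 6, 5, 13] (length 6). The slice xs[1:5] covers indices [1, 2, 3, 4] with values [15, 17, 6, 5]. Replacing that slice with [73, 98] (different length) produces [3, 73, 98, 13].

[3, 73, 98, 13]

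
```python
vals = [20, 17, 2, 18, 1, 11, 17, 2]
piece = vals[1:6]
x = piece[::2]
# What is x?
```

vals has length 8. The slice vals[1:6] selects indices [1, 2, 3, 4, 5] (1->17, 2->2, 3->18, 4->1, 5->11), giving [17, 2, 18, 1, 11]. So piece = [17, 2, 18, 1, 11]. piece has length 5. The slice piece[::2] selects indices [0, 2, 4] (0->17, 2->18, 4->11), giving [17, 18, 11].

[17, 18, 11]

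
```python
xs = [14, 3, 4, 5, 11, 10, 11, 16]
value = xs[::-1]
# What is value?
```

xs has length 8. The slice xs[::-1] selects indices [7, 6, 5, 4, 3, 2, 1, 0] (7->16, 6->11, 5->10, 4->11, 3->5, 2->4, 1->3, 0->14), giving [16, 11, 10, 11, 5, 4, 3, 14].

[16, 11, 10, 11, 5, 4, 3, 14]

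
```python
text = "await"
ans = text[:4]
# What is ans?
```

text has length 5. The slice text[:4] selects indices [0, 1, 2, 3] (0->'a', 1->'w', 2->'a', 3->'i'), giving 'awai'.

'awai'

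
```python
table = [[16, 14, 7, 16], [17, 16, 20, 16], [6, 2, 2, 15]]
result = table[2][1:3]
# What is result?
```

table[2] = [6, 2, 2, 15]. table[2] has length 4. The slice table[2][1:3] selects indices [1, 2] (1->2, 2->2), giving [2, 2].

[2, 2]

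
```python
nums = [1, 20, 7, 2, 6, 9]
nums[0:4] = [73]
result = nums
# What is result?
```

nums starts as [1, 20, 7, 2, 6, 9] (length 6). The slice nums[0:4] covers indices [0, 1, 2, 3] with values [1, 20, 7, 2]. Replacing that slice with [73] (different length) produces [73, 6, 9].

[73, 6, 9]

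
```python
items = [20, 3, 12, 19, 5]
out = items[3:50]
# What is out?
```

items has length 5. The slice items[3:50] selects indices [3, 4] (3->19, 4->5), giving [19, 5].

[19, 5]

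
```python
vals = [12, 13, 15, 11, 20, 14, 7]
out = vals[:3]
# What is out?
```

vals has length 7. The slice vals[:3] selects indices [0, 1, 2] (0->12, 1->13, 2->15), giving [12, 13, 15].

[12, 13, 15]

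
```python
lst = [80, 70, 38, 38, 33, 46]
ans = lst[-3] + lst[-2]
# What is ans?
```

lst has length 6. Negative index -3 maps to positive index 6 + (-3) = 3. lst[3] = 38.
lst has length 6. Negative index -2 maps to positive index 6 + (-2) = 4. lst[4] = 33.
Sum: 38 + 33 = 71.

71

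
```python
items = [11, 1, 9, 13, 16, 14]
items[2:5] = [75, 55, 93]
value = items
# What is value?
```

items starts as [11, 1, 9, 13, 16, 14] (length 6). The slice items[2:5] covers indices [2, 3, 4] with values [9, 13, 16]. Replacing that slice with [75, 55, 93] (same length) produces [11, 1, 75, 55, 93, 14].

[11, 1, 75, 55, 93, 14]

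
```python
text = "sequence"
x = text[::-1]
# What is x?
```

text has length 8. The slice text[::-1] selects indices [7, 6, 5, 4, 3, 2, 1, 0] (7->'e', 6->'c', 5->'n', 4->'e', 3->'u', 2->'q', 1->'e', 0->'s'), giving 'ecneuqes'.

'ecneuqes'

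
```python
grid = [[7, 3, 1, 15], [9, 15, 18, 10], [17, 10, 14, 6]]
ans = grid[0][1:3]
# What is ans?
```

grid[0] = [7, 3, 1, 15]. grid[0] has length 4. The slice grid[0][1:3] selects indices [1, 2] (1->3, 2->1), giving [3, 1].

[3, 1]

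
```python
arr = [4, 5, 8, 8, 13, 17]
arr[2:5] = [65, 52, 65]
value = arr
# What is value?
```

arr starts as [4, 5, 8, 8, 13, 17] (length 6). The slice arr[2:5] covers indices [2, 3, 4] with values [8, 8, 13]. Replacing that slice with [65, 52, 65] (same length) produces [4, 5, 65, 52, 65, 17].

[4, 5, 65, 52, 65, 17]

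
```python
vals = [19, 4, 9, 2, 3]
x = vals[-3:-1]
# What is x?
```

vals has length 5. The slice vals[-3:-1] selects indices [2, 3] (2->9, 3->2), giving [9, 2].

[9, 2]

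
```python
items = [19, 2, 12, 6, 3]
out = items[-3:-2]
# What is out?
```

items has length 5. The slice items[-3:-2] selects indices [2] (2->12), giving [12].

[12]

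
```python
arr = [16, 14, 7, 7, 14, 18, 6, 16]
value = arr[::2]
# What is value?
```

arr has length 8. The slice arr[::2] selects indices [0, 2, 4, 6] (0->16, 2->7, 4->14, 6->6), giving [16, 7, 14, 6].

[16, 7, 14, 6]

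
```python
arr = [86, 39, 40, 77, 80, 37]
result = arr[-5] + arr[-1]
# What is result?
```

arr has length 6. Negative index -5 maps to positive index 6 + (-5) = 1. arr[1] = 39.
arr has length 6. Negative index -1 maps to positive index 6 + (-1) = 5. arr[5] = 37.
Sum: 39 + 37 = 76.

76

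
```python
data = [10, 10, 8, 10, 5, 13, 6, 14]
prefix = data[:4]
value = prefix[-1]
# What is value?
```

data has length 8. The slice data[:4] selects indices [0, 1, 2, 3] (0->10, 1->10, 2->8, 3->10), giving [10, 10, 8, 10]. So prefix = [10, 10, 8, 10]. Then prefix[-1] = 10.

10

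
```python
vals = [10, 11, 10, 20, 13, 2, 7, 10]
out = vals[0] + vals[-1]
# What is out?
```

vals has length 8. vals[0] = 10.
vals has length 8. Negative index -1 maps to positive index 8 + (-1) = 7. vals[7] = 10.
Sum: 10 + 10 = 20.

20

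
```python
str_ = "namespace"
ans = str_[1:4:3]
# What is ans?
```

str_ has length 9. The slice str_[1:4:3] selects indices [1] (1->'a'), giving 'a'.

'a'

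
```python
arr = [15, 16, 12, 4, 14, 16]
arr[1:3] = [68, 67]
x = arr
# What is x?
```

arr starts as [15, 16, 12, 4, 14, 16] (length 6). The slice arr[1:3] covers indices [1, 2] with values [16, 12]. Replacing that slice with [68, 67] (same length) produces [15, 68, 67, 4, 14, 16].

[15, 68, 67, 4, 14, 16]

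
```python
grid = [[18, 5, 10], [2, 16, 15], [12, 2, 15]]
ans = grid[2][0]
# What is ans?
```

grid[2] = [12, 2, 15]. Taking column 0 of that row yields 12.

12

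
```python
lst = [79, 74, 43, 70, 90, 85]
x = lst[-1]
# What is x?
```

lst has length 6. Negative index -1 maps to positive index 6 + (-1) = 5. lst[5] = 85.

85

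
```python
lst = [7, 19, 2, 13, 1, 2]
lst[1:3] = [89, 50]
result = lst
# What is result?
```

lst starts as [7, 19, 2, 13, 1, 2] (length 6). The slice lst[1:3] covers indices [1, 2] with values [19, 2]. Replacing that slice with [89, 50] (same length) produces [7, 89, 50, 13, 1, 2].

[7, 89, 50, 13, 1, 2]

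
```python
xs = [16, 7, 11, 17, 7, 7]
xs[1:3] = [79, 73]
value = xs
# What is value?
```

xs starts as [16, 7, 11, 17, 7, 7] (length 6). The slice xs[1:3] covers indices [1, 2] with values [7, 11]. Replacing that slice with [79, 73] (same length) produces [16, 79, 73, 17, 7, 7].

[16, 79, 73, 17, 7, 7]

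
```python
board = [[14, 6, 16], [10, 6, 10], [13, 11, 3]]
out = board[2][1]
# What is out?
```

board[2] = [13, 11, 3]. Taking column 1 of that row yields 11.

11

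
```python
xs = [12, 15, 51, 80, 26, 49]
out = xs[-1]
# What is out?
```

xs has length 6. Negative index -1 maps to positive index 6 + (-1) = 5. xs[5] = 49.

49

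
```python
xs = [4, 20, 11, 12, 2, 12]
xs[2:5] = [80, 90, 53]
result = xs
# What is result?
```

xs starts as [4, 20, 11, 12, 2, 12] (length 6). The slice xs[2:5] covers indices [2, 3, 4] with values [11, 12, 2]. Replacing that slice with [80, 90, 53] (same length) produces [4, 20, 80, 90, 53, 12].

[4, 20, 80, 90, 53, 12]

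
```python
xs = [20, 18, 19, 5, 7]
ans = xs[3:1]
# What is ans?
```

xs has length 5. The slice xs[3:1] resolves to an empty index range, so the result is [].

[]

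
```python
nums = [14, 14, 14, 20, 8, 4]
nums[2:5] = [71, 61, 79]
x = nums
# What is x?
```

nums starts as [14, 14, 14, 20, 8, 4] (length 6). The slice nums[2:5] covers indices [2, 3, 4] with values [14, 20, 8]. Replacing that slice with [71, 61, 79] (same length) produces [14, 14, 71, 61, 79, 4].

[14, 14, 71, 61, 79, 4]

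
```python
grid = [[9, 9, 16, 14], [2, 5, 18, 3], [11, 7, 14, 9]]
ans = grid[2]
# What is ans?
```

grid has 3 rows. Row 2 is [11, 7, 14, 9].

[11, 7, 14, 9]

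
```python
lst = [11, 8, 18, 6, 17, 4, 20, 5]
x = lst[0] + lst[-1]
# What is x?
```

lst has length 8. lst[0] = 11.
lst has length 8. Negative index -1 maps to positive index 8 + (-1) = 7. lst[7] = 5.
Sum: 11 + 5 = 16.

16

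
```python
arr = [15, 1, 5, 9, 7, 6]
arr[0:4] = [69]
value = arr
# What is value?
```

arr starts as [15, 1, 5, 9, 7, 6] (length 6). The slice arr[0:4] covers indices [0, 1, 2, 3] with values [15, 1, 5, 9]. Replacing that slice with [69] (different length) produces [69, 7, 6].

[69, 7, 6]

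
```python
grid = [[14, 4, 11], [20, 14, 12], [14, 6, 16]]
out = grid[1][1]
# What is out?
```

grid[1] = [20, 14, 12]. Taking column 1 of that row yields 14.

14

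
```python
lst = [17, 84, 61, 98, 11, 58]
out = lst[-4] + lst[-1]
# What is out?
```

lst has length 6. Negative index -4 maps to positive index 6 + (-4) = 2. lst[2] = 61.
lst has length 6. Negative index -1 maps to positive index 6 + (-1) = 5. lst[5] = 58.
Sum: 61 + 58 = 119.

119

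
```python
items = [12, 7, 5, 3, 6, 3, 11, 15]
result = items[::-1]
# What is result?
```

items has length 8. The slice items[::-1] selects indices [7, 6, 5, 4, 3, 2, 1, 0] (7->15, 6->11, 5->3, 4->6, 3->3, 2->5, 1->7, 0->12), giving [15, 11, 3, 6, 3, 5, 7, 12].

[15, 11, 3, 6, 3, 5, 7, 12]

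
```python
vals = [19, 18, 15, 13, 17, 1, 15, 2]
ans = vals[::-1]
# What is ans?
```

vals has length 8. The slice vals[::-1] selects indices [7, 6, 5, 4, 3, 2, 1, 0] (7->2, 6->15, 5->1, 4->17, 3->13, 2->15, 1->18, 0->19), giving [2, 15, 1, 17, 13, 15, 18, 19].

[2, 15, 1, 17, 13, 15, 18, 19]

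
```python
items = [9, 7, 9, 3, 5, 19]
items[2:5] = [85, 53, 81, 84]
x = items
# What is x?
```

items starts as [9, 7, 9, 3, 5, 19] (length 6). The slice items[2:5] covers indices [2, 3, 4] with values [9, 3, 5]. Replacing that slice with [85, 53, 81, 84] (different length) produces [9, 7, 85, 53, 81, 84, 19].

[9, 7, 85, 53, 81, 84, 19]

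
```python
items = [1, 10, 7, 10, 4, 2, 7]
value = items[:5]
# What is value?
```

items has length 7. The slice items[:5] selects indices [0, 1, 2, 3, 4] (0->1, 1->10, 2->7, 3->10, 4->4), giving [1, 10, 7, 10, 4].

[1, 10, 7, 10, 4]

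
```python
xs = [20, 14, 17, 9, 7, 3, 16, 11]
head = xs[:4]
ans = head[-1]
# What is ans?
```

xs has length 8. The slice xs[:4] selects indices [0, 1, 2, 3] (0->20, 1->14, 2->17, 3->9), giving [20, 14, 17, 9]. So head = [20, 14, 17, 9]. Then head[-1] = 9.

9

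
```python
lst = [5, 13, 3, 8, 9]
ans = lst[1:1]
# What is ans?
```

lst has length 5. The slice lst[1:1] resolves to an empty index range, so the result is [].

[]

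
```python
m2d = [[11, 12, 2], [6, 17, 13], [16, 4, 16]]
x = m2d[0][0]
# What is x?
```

m2d[0] = [11, 12, 2]. Taking column 0 of that row yields 11.

11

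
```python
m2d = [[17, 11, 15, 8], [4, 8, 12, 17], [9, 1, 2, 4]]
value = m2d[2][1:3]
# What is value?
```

m2d[2] = [9, 1, 2, 4]. m2d[2] has length 4. The slice m2d[2][1:3] selects indices [1, 2] (1->1, 2->2), giving [1, 2].

[1, 2]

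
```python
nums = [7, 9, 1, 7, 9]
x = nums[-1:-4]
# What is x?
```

nums has length 5. The slice nums[-1:-4] resolves to an empty index range, so the result is [].

[]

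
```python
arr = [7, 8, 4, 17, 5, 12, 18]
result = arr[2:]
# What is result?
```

arr has length 7. The slice arr[2:] selects indices [2, 3, 4, 5, 6] (2->4, 3->17, 4->5, 5->12, 6->18), giving [4, 17, 5, 12, 18].

[4, 17, 5, 12, 18]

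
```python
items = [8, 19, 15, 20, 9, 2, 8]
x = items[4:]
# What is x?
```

items has length 7. The slice items[4:] selects indices [4, 5, 6] (4->9, 5->2, 6->8), giving [9, 2, 8].

[9, 2, 8]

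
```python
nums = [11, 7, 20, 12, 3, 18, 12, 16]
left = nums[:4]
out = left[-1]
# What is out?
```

nums has length 8. The slice nums[:4] selects indices [0, 1, 2, 3] (0->11, 1->7, 2->20, 3->12), giving [11, 7, 20, 12]. So left = [11, 7, 20, 12]. Then left[-1] = 12.

12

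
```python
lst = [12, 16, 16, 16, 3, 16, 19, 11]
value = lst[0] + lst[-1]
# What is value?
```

lst has length 8. lst[0] = 12.
lst has length 8. Negative index -1 maps to positive index 8 + (-1) = 7. lst[7] = 11.
Sum: 12 + 11 = 23.

23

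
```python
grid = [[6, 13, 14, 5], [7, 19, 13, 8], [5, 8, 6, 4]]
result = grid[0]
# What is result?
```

grid has 3 rows. Row 0 is [6, 13, 14, 5].

[6, 13, 14, 5]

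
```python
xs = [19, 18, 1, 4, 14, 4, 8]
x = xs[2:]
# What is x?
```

xs has length 7. The slice xs[2:] selects indices [2, 3, 4, 5, 6] (2->1, 3->4, 4->14, 5->4, 6->8), giving [1, 4, 14, 4, 8].

[1, 4, 14, 4, 8]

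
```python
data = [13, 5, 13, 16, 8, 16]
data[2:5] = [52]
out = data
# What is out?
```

data starts as [13, 5, 13, 16, 8, 16] (length 6). The slice data[2:5] covers indices [2, 3, 4] with values [13, 16, 8]. Replacing that slice with [52] (different length) produces [13, 5, 52, 16].

[13, 5, 52, 16]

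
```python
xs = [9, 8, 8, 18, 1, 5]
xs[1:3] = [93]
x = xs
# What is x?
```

xs starts as [9, 8, 8, 18, 1, 5] (length 6). The slice xs[1:3] covers indices [1, 2] with values [8, 8]. Replacing that slice with [93] (different length) produces [9, 93, 18, 1, 5].

[9, 93, 18, 1, 5]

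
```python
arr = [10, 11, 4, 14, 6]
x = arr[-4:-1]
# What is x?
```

arr has length 5. The slice arr[-4:-1] selects indices [1, 2, 3] (1->11, 2->4, 3->14), giving [11, 4, 14].

[11, 4, 14]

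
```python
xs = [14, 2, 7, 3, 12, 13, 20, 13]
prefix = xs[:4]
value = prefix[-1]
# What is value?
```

xs has length 8. The slice xs[:4] selects indices [0, 1, 2, 3] (0->14, 1->2, 2->7, 3->3), giving [14, 2, 7, 3]. So prefix = [14, 2, 7, 3]. Then prefix[-1] = 3.

3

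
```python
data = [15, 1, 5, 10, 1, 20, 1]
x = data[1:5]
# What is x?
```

data has length 7. The slice data[1:5] selects indices [1, 2, 3, 4] (1->1, 2->5, 3->10, 4->1), giving [1, 5, 10, 1].

[1, 5, 10, 1]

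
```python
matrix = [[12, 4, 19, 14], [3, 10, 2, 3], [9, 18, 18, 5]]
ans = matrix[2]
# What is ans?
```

matrix has 3 rows. Row 2 is [9, 18, 18, 5].

[9, 18, 18, 5]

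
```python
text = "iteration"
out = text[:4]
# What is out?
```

text has length 9. The slice text[:4] selects indices [0, 1, 2, 3] (0->'i', 1->'t', 2->'e', 3->'r'), giving 'iter'.

'iter'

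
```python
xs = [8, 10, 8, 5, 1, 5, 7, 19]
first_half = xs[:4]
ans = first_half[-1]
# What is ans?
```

xs has length 8. The slice xs[:4] selects indices [0, 1, 2, 3] (0->8, 1->10, 2->8, 3->5), giving [8, 10, 8, 5]. So first_half = [8, 10, 8, 5]. Then first_half[-1] = 5.

5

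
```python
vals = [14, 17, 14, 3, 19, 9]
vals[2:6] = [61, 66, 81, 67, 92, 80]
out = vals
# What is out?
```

vals starts as [14, 17, 14, 3, 19, 9] (length 6). The slice vals[2:6] covers indices [2, 3, 4, 5] with values [14, 3, 19, 9]. Replacing that slice with [61, 66, 81, 67, 92, 80] (different length) produces [14, 17, 61, 66, 81, 67, 92, 80].

[14, 17, 61, 66, 81, 67, 92, 80]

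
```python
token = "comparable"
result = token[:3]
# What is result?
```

token has length 10. The slice token[:3] selects indices [0, 1, 2] (0->'c', 1->'o', 2->'m'), giving 'com'.

'com'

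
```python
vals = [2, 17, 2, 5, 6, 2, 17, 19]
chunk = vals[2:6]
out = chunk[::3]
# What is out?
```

vals has length 8. The slice vals[2:6] selects indices [2, 3, 4, 5] (2->2, 3->5, 4->6, 5->2), giving [2, 5, 6, 2]. So chunk = [2, 5, 6, 2]. chunk has length 4. The slice chunk[::3] selects indices [0, 3] (0->2, 3->2), giving [2, 2].

[2, 2]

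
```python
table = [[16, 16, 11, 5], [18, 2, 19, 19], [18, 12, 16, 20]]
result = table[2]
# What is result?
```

table has 3 rows. Row 2 is [18, 12, 16, 20].

[18, 12, 16, 20]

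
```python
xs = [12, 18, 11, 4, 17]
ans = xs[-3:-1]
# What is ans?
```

xs has length 5. The slice xs[-3:-1] selects indices [2, 3] (2->11, 3->4), giving [11, 4].

[11, 4]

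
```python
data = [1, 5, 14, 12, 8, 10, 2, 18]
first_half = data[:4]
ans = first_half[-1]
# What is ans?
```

data has length 8. The slice data[:4] selects indices [0, 1, 2, 3] (0->1, 1->5, 2->14, 3->12), giving [1, 5, 14, 12]. So first_half = [1, 5, 14, 12]. Then first_half[-1] = 12.

12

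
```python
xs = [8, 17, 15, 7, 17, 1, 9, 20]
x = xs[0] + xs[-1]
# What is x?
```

xs has length 8. xs[0] = 8.
xs has length 8. Negative index -1 maps to positive index 8 + (-1) = 7. xs[7] = 20.
Sum: 8 + 20 = 28.

28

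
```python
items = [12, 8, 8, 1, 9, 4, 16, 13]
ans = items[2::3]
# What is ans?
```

items has length 8. The slice items[2::3] selects indices [2, 5] (2->8, 5->4), giving [8, 4].

[8, 4]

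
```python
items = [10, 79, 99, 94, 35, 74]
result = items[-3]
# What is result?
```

items has length 6. Negative index -3 maps to positive index 6 + (-3) = 3. items[3] = 94.

94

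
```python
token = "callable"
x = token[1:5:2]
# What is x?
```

token has length 8. The slice token[1:5:2] selects indices [1, 3] (1->'a', 3->'l'), giving 'al'.

'al'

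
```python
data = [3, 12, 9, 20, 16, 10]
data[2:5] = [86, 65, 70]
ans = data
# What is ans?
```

data starts as [3, 12, 9, 20, 16, 10] (length 6). The slice data[2:5] covers indices [2, 3, 4] with values [9, 20, 16]. Replacing that slice with [86, 65, 70] (same length) produces [3, 12, 86, 65, 70, 10].

[3, 12, 86, 65, 70, 10]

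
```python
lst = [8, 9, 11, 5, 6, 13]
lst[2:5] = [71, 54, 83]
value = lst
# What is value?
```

lst starts as [8, 9, 11, 5, 6, 13] (length 6). The slice lst[2:5] covers indices [2, 3, 4] with values [11, 5, 6]. Replacing that slice with [71, 54, 83] (same length) produces [8, 9, 71, 54, 83, 13].

[8, 9, 71, 54, 83, 13]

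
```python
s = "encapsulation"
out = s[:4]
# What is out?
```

s has length 13. The slice s[:4] selects indices [0, 1, 2, 3] (0->'e', 1->'n', 2->'c', 3->'a'), giving 'enca'.

'enca'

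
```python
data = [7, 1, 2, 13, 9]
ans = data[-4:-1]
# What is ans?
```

data has length 5. The slice data[-4:-1] selects indices [1, 2, 3] (1->1, 2->2, 3->13), giving [1, 2, 13].

[1, 2, 13]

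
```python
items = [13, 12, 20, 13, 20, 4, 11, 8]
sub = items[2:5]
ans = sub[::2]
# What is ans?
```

items has length 8. The slice items[2:5] selects indices [2, 3, 4] (2->20, 3->13, 4->20), giving [20, 13, 20]. So sub = [20, 13, 20]. sub has length 3. The slice sub[::2] selects indices [0, 2] (0->20, 2->20), giving [20, 20].

[20, 20]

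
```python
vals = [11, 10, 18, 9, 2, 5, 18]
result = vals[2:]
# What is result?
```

vals has length 7. The slice vals[2:] selects indices [2, 3, 4, 5, 6] (2->18, 3->9, 4->2, 5->5, 6->18), giving [18, 9, 2, 5, 18].

[18, 9, 2, 5, 18]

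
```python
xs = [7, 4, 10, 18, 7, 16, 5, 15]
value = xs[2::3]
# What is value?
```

xs has length 8. The slice xs[2::3] selects indices [2, 5] (2->10, 5->16), giving [10, 16].

[10, 16]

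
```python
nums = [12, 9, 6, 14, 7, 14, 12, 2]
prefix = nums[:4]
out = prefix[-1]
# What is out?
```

nums has length 8. The slice nums[:4] selects indices [0, 1, 2, 3] (0->12, 1->9, 2->6, 3->14), giving [12, 9, 6, 14]. So prefix = [12, 9, 6, 14]. Then prefix[-1] = 14.

14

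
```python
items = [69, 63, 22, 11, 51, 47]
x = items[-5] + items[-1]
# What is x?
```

items has length 6. Negative index -5 maps to positive index 6 + (-5) = 1. items[1] = 63.
items has length 6. Negative index -1 maps to positive index 6 + (-1) = 5. items[5] = 47.
Sum: 63 + 47 = 110.

110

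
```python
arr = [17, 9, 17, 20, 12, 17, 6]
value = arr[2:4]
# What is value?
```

arr has length 7. The slice arr[2:4] selects indices [2, 3] (2->17, 3->20), giving [17, 20].

[17, 20]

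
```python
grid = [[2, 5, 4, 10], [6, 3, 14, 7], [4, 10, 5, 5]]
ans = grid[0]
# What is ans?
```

grid has 3 rows. Row 0 is [2, 5, 4, 10].

[2, 5, 4, 10]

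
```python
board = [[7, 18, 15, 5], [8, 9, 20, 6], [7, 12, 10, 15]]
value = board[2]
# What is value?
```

board has 3 rows. Row 2 is [7, 12, 10, 15].

[7, 12, 10, 15]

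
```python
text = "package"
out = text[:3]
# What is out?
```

text has length 7. The slice text[:3] selects indices [0, 1, 2] (0->'p', 1->'a', 2->'c'), giving 'pac'.

'pac'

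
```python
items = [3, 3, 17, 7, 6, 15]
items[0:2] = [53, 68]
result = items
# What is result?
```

items starts as [3, 3, 17, 7, 6, 15] (length 6). The slice items[0:2] covers indices [0, 1] with values [3, 3]. Replacing that slice with [53, 68] (same length) produces [53, 68, 17, 7, 6, 15].

[53, 68, 17, 7, 6, 15]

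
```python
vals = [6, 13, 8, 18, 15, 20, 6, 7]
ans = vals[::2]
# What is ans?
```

vals has length 8. The slice vals[::2] selects indices [0, 2, 4, 6] (0->6, 2->8, 4->15, 6->6), giving [6, 8, 15, 6].

[6, 8, 15, 6]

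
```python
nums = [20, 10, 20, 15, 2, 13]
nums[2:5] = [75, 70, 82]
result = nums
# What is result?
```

nums starts as [20, 10, 20, 15, 2, 13] (length 6). The slice nums[2:5] covers indices [2, 3, 4] with values [20, 15, 2]. Replacing that slice with [75, 70, 82] (same length) produces [20, 10, 75, 70, 82, 13].

[20, 10, 75, 70, 82, 13]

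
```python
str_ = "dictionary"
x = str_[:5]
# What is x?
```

str_ has length 10. The slice str_[:5] selects indices [0, 1, 2, 3, 4] (0->'d', 1->'i', 2->'c', 3->'t', 4->'i'), giving 'dicti'.

'dicti'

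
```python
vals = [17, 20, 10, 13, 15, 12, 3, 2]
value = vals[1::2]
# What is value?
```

vals has length 8. The slice vals[1::2] selects indices [1, 3, 5, 7] (1->20, 3->13, 5->12, 7->2), giving [20, 13, 12, 2].

[20, 13, 12, 2]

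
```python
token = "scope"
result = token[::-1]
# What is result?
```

token has length 5. The slice token[::-1] selects indices [4, 3, 2, 1, 0] (4->'e', 3->'p', 2->'o', 1->'c', 0->'s'), giving 'epocs'.

'epocs'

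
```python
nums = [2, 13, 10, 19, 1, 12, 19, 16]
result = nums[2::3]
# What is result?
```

nums has length 8. The slice nums[2::3] selects indices [2, 5] (2->10, 5->12), giving [10, 12].

[10, 12]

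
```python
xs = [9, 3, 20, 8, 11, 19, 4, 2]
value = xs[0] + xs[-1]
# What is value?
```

xs has length 8. xs[0] = 9.
xs has length 8. Negative index -1 maps to positive index 8 + (-1) = 7. xs[7] = 2.
Sum: 9 + 2 = 11.

11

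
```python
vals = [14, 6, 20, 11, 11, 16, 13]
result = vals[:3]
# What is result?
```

vals has length 7. The slice vals[:3] selects indices [0, 1, 2] (0->14, 1->6, 2->20), giving [14, 6, 20].

[14, 6, 20]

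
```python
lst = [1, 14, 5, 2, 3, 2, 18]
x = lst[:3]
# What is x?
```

lst has length 7. The slice lst[:3] selects indices [0, 1, 2] (0->1, 1->14, 2->5), giving [1, 14, 5].

[1, 14, 5]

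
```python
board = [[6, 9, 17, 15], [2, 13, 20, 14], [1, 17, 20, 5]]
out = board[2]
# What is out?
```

board has 3 rows. Row 2 is [1, 17, 20, 5].

[1, 17, 20, 5]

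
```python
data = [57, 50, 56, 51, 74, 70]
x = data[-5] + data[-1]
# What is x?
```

data has length 6. Negative index -5 maps to positive index 6 + (-5) = 1. data[1] = 50.
data has length 6. Negative index -1 maps to positive index 6 + (-1) = 5. data[5] = 70.
Sum: 50 + 70 = 120.

120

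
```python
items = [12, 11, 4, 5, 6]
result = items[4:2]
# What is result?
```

items has length 5. The slice items[4:2] resolves to an empty index range, so the result is [].

[]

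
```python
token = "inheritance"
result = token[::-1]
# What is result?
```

token has length 11. The slice token[::-1] selects indices [10, 9, 8, 7, 6, 5, 4, 3, 2, 1, 0] (10->'e', 9->'c', 8->'n', 7->'a', 6->'t', 5->'i', 4->'r', 3->'e', 2->'h', 1->'n', 0->'i'), giving 'ecnatirehni'.

'ecnatirehni'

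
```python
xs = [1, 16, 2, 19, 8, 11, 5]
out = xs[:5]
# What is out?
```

xs has length 7. The slice xs[:5] selects indices [0, 1, 2, 3, 4] (0->1, 1->16, 2->2, 3->19, 4->8), giving [1, 16, 2, 19, 8].

[1, 16, 2, 19, 8]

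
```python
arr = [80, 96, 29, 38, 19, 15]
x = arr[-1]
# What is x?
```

arr has length 6. Negative index -1 maps to positive index 6 + (-1) = 5. arr[5] = 15.

15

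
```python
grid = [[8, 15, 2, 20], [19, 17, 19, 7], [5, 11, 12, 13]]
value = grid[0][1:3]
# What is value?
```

grid[0] = [8, 15, 2, 20]. grid[0] has length 4. The slice grid[0][1:3] selects indices [1, 2] (1->15, 2->2), giving [15, 2].

[15, 2]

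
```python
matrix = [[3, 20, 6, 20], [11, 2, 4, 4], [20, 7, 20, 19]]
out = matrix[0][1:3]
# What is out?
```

matrix[0] = [3, 20, 6, 20]. matrix[0] has length 4. The slice matrix[0][1:3] selects indices [1, 2] (1->20, 2->6), giving [20, 6].

[20, 6]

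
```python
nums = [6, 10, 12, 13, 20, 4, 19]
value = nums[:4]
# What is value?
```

nums has length 7. The slice nums[:4] selects indices [0, 1, 2, 3] (0->6, 1->10, 2->12, 3->13), giving [6, 10, 12, 13].

[6, 10, 12, 13]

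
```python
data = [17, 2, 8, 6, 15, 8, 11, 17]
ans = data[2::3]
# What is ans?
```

data has length 8. The slice data[2::3] selects indices [2, 5] (2->8, 5->8), giving [8, 8].

[8, 8]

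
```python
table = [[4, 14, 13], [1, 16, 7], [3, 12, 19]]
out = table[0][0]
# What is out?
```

table[0] = [4, 14, 13]. Taking column 0 of that row yields 4.

4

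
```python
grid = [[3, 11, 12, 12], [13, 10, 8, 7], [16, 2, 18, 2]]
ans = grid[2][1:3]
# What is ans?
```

grid[2] = [16, 2, 18, 2]. grid[2] has length 4. The slice grid[2][1:3] selects indices [1, 2] (1->2, 2->18), giving [2, 18].

[2, 18]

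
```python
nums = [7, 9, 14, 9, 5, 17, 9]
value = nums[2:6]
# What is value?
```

nums has length 7. The slice nums[2:6] selects indices [2, 3, 4, 5] (2->14, 3->9, 4->5, 5->17), giving [14, 9, 5, 17].

[14, 9, 5, 17]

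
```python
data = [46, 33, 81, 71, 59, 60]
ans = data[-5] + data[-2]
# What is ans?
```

data has length 6. Negative index -5 maps to positive index 6 + (-5) = 1. data[1] = 33.
data has length 6. Negative index -2 maps to positive index 6 + (-2) = 4. data[4] = 59.
Sum: 33 + 59 = 92.

92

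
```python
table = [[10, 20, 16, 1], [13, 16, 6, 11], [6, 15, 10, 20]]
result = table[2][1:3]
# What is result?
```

table[2] = [6, 15, 10, 20]. table[2] has length 4. The slice table[2][1:3] selects indices [1, 2] (1->15, 2->10), giving [15, 10].

[15, 10]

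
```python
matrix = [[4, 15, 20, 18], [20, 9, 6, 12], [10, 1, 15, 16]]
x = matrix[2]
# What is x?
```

matrix has 3 rows. Row 2 is [10, 1, 15, 16].

[10, 1, 15, 16]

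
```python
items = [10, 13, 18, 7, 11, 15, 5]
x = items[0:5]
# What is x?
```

items has length 7. The slice items[0:5] selects indices [0, 1, 2, 3, 4] (0->10, 1->13, 2->18, 3->7, 4->11), giving [10, 13, 18, 7, 11].

[10, 13, 18, 7, 11]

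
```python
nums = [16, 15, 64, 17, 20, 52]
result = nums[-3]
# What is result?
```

nums has length 6. Negative index -3 maps to positive index 6 + (-3) = 3. nums[3] = 17.

17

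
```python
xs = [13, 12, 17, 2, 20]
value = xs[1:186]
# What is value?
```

xs has length 5. The slice xs[1:186] selects indices [1, 2, 3, 4] (1->12, 2->17, 3->2, 4->20), giving [12, 17, 2, 20].

[12, 17, 2, 20]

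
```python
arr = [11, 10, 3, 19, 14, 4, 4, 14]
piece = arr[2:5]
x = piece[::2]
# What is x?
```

arr has length 8. The slice arr[2:5] selects indices [2, 3, 4] (2->3, 3->19, 4->14), giving [3, 19, 14]. So piece = [3, 19, 14]. piece has length 3. The slice piece[::2] selects indices [0, 2] (0->3, 2->14), giving [3, 14].

[3, 14]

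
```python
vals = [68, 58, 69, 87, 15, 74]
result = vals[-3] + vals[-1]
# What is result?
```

vals has length 6. Negative index -3 maps to positive index 6 + (-3) = 3. vals[3] = 87.
vals has length 6. Negative index -1 maps to positive index 6 + (-1) = 5. vals[5] = 74.
Sum: 87 + 74 = 161.

161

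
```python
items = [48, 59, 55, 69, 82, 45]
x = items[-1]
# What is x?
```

items has length 6. Negative index -1 maps to positive index 6 + (-1) = 5. items[5] = 45.

45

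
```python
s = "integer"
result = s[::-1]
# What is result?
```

s has length 7. The slice s[::-1] selects indices [6, 5, 4, 3, 2, 1, 0] (6->'r', 5->'e', 4->'g', 3->'e', 2->'t', 1->'n', 0->'i'), giving 'regetni'.

'regetni'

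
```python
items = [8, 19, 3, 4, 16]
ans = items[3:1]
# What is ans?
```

items has length 5. The slice items[3:1] resolves to an empty index range, so the result is [].

[]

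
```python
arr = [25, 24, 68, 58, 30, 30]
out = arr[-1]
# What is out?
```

arr has length 6. Negative index -1 maps to positive index 6 + (-1) = 5. arr[5] = 30.

30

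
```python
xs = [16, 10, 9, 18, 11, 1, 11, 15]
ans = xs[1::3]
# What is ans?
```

xs has length 8. The slice xs[1::3] selects indices [1, 4, 7] (1->10, 4->11, 7->15), giving [10, 11, 15].

[10, 11, 15]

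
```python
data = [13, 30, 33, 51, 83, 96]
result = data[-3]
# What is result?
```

data has length 6. Negative index -3 maps to positive index 6 + (-3) = 3. data[3] = 51.

51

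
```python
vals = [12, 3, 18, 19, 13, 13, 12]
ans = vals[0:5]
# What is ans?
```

vals has length 7. The slice vals[0:5] selects indices [0, 1, 2, 3, 4] (0->12, 1->3, 2->18, 3->19, 4->13), giving [12, 3, 18, 19, 13].

[12, 3, 18, 19, 13]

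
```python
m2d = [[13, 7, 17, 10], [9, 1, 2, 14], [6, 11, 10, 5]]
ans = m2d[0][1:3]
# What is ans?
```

m2d[0] = [13, 7, 17, 10]. m2d[0] has length 4. The slice m2d[0][1:3] selects indices [1, 2] (1->7, 2->17), giving [7, 17].

[7, 17]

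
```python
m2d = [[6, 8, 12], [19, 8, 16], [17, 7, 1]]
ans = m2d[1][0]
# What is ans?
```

m2d[1] = [19, 8, 16]. Taking column 0 of that row yields 19.

19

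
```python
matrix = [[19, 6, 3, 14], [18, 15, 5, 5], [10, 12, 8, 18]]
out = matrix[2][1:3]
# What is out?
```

matrix[2] = [10, 12, 8, 18]. matrix[2] has length 4. The slice matrix[2][1:3] selects indices [1, 2] (1->12, 2->8), giving [12, 8].

[12, 8]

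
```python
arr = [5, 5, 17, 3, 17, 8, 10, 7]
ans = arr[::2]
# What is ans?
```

arr has length 8. The slice arr[::2] selects indices [0, 2, 4, 6] (0->5, 2->17, 4->17, 6->10), giving [5, 17, 17, 10].

[5, 17, 17, 10]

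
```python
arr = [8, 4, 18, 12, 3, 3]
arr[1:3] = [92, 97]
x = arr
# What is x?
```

arr starts as [8, 4, 18, 12, 3, 3] (length 6). The slice arr[1:3] covers indices [1, 2] with values [4, 18]. Replacing that slice with [92, 97] (same length) produces [8, 92, 97, 12, 3, 3].

[8, 92, 97, 12, 3, 3]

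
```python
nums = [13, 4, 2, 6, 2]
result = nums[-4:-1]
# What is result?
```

nums has length 5. The slice nums[-4:-1] selects indices [1, 2, 3] (1->4, 2->2, 3->6), giving [4, 2, 6].

[4, 2, 6]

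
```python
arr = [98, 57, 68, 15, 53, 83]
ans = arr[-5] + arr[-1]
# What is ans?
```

arr has length 6. Negative index -5 maps to positive index 6 + (-5) = 1. arr[1] = 57.
arr has length 6. Negative index -1 maps to positive index 6 + (-1) = 5. arr[5] = 83.
Sum: 57 + 83 = 140.

140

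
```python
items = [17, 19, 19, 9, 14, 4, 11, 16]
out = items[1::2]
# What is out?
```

items has length 8. The slice items[1::2] selects indices [1, 3, 5, 7] (1->19, 3->9, 5->4, 7->16), giving [19, 9, 4, 16].

[19, 9, 4, 16]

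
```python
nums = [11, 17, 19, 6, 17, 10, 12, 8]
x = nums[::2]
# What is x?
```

nums has length 8. The slice nums[::2] selects indices [0, 2, 4, 6] (0->11, 2->19, 4->17, 6->12), giving [11, 19, 17, 12].

[11, 19, 17, 12]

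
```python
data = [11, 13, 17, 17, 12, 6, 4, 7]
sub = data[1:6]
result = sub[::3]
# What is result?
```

data has length 8. The slice data[1:6] selects indices [1, 2, 3, 4, 5] (1->13, 2->17, 3->17, 4->12, 5->6), giving [13, 17, 17, 12, 6]. So sub = [13, 17, 17, 12, 6]. sub has length 5. The slice sub[::3] selects indices [0, 3] (0->13, 3->12), giving [13, 12].

[13, 12]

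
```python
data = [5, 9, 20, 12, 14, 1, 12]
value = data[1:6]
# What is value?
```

data has length 7. The slice data[1:6] selects indices [1, 2, 3, 4, 5] (1->9, 2->20, 3->12, 4->14, 5->1), giving [9, 20, 12, 14, 1].

[9, 20, 12, 14, 1]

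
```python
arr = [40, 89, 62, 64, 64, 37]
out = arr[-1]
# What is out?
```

arr has length 6. Negative index -1 maps to positive index 6 + (-1) = 5. arr[5] = 37.

37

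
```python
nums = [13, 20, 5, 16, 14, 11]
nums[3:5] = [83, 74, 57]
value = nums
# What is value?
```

nums starts as [13, 20, 5, 16, 14, 11] (length 6). The slice nums[3:5] covers indices [3, 4] with values [16, 14]. Replacing that slice with [83, 74, 57] (different length) produces [13, 20, 5, 83, 74, 57, 11].

[13, 20, 5, 83, 74, 57, 11]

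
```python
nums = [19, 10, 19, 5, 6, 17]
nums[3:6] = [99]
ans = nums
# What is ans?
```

nums starts as [19, 10, 19, 5, 6, 17] (length 6). The slice nums[3:6] covers indices [3, 4, 5] with values [5, 6, 17]. Replacing that slice with [99] (different length) produces [19, 10, 19, 99].

[19, 10, 19, 99]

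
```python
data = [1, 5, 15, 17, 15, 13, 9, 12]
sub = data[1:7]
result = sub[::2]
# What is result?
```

data has length 8. The slice data[1:7] selects indices [1, 2, 3, 4, 5, 6] (1->5, 2->15, 3->17, 4->15, 5->13, 6->9), giving [5, 15, 17, 15, 13, 9]. So sub = [5, 15, 17, 15, 13, 9]. sub has length 6. The slice sub[::2] selects indices [0, 2, 4] (0->5, 2->17, 4->13), giving [5, 17, 13].

[5, 17, 13]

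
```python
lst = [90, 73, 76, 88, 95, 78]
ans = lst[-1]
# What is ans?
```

lst has length 6. Negative index -1 maps to positive index 6 + (-1) = 5. lst[5] = 78.

78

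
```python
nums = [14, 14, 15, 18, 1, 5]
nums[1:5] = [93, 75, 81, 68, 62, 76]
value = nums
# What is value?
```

nums starts as [14, 14, 15, 18, 1, 5] (length 6). The slice nums[1:5] covers indices [1, 2, 3, 4] with values [14, 15, 18, 1]. Replacing that slice with [93, 75, 81, 68, 62, 76] (different length) produces [14, 93, 75, 81, 68, 62, 76, 5].

[14, 93, 75, 81, 68, 62, 76, 5]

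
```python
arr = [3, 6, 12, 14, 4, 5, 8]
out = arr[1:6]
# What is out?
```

arr has length 7. The slice arr[1:6] selects indices [1, 2, 3, 4, 5] (1->6, 2->12, 3->14, 4->4, 5->5), giving [6, 12, 14, 4, 5].

[6, 12, 14, 4, 5]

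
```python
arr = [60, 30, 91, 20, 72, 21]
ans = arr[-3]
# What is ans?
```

arr has length 6. Negative index -3 maps to positive index 6 + (-3) = 3. arr[3] = 20.

20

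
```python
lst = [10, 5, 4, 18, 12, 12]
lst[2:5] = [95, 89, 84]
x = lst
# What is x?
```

lst starts as [10, 5, 4, 18, 12, 12] (length 6). The slice lst[2:5] covers indices [2, 3, 4] with values [4, 18, 12]. Replacing that slice with [95, 89, 84] (same length) produces [10, 5, 95, 89, 84, 12].

[10, 5, 95, 89, 84, 12]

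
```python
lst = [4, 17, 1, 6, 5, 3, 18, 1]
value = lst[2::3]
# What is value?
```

lst has length 8. The slice lst[2::3] selects indices [2, 5] (2->1, 5->3), giving [1, 3].

[1, 3]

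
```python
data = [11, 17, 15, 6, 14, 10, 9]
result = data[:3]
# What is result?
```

data has length 7. The slice data[:3] selects indices [0, 1, 2] (0->11, 1->17, 2->15), giving [11, 17, 15].

[11, 17, 15]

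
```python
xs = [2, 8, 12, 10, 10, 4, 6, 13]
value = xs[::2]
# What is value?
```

xs has length 8. The slice xs[::2] selects indices [0, 2, 4, 6] (0->2, 2->12, 4->10, 6->6), giving [2, 12, 10, 6].

[2, 12, 10, 6]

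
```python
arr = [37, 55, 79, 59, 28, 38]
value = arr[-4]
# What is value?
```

arr has length 6. Negative index -4 maps to positive index 6 + (-4) = 2. arr[2] = 79.

79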